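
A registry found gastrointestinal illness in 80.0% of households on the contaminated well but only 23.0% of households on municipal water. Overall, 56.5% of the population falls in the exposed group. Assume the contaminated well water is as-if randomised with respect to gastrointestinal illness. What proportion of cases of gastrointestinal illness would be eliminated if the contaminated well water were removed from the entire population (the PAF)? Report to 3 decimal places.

PAF ≈ 0.583

p₁ = 0.8, p₀ = 0.23.
Overall risk P(Y=1) = π·p₁ + (1−π)·p₀ = 0.565×0.8 + 0.435×0.23 = 0.55205.
Under exogeneity, PAF = [P(Y=1) − p₀] / P(Y=1).
PAF = (0.55205 − 0.23) / 0.55205 ≈ 0.5834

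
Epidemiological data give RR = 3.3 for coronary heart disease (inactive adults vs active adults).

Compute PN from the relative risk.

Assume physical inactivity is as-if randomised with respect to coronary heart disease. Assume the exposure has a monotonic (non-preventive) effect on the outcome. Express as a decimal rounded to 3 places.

PN ≈ 0.697

Under exogeneity and monotonicity, PN = (RR − 1) / RR = 1 − 1/RR.
PN = (3.3 − 1) / 3.3 = 2.3 / 3.3 ≈ 0.6970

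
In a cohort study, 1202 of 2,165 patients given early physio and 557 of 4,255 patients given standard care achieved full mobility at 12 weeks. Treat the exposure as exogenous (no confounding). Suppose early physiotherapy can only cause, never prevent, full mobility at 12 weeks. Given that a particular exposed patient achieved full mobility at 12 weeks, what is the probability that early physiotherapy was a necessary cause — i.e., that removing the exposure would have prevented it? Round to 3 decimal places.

p₁ = P(outcome | exposed) = 1202/2165 = 0.5552
p₀ = P(outcome | unexposed) = 557/4255 = 0.1309
Under exogeneity and monotonicity, PN = (p₁ − p₀) / p₁.
PN = (0.5552 − 0.1309) / 0.5552 = 0.42429 / 0.5552 ≈ 0.7642

PN ≈ 0.764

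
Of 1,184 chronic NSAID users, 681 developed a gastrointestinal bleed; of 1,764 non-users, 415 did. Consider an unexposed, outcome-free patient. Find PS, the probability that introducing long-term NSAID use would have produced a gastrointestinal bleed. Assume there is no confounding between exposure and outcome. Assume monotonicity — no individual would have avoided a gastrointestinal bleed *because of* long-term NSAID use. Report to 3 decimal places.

p₁ = P(outcome | exposed) = 681/1184 = 0.57517
p₀ = P(outcome | unexposed) = 415/1764 = 0.23526
Under exogeneity and monotonicity, PS = (p₁ − p₀) / (1 − p₀).
PS = (0.57517 − 0.23526) / (1 − 0.23526) = 0.33991 / 0.76474 ≈ 0.4445

PS ≈ 0.444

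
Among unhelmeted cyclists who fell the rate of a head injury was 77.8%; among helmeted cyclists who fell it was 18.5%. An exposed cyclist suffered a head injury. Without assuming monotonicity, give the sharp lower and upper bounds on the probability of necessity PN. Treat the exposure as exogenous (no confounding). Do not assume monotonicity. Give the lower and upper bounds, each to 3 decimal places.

0.762 ≤ PN ≤ 1.000

p₁ = 0.778, p₀ = 0.185.
Under exogeneity alone the bounds on PN are max{0,(p₁−p₀)/p₁} ≤ PN ≤ min{1,(1−p₀)/p₁}.
  lower = (p₁ − p₀)/p₁ = 0.593 / 0.778 ≈ 0.7622
  upper = min{1, (1 − p₀)/p₁} = 0.815 / 0.778 ≈ 1.0476 → capped at 1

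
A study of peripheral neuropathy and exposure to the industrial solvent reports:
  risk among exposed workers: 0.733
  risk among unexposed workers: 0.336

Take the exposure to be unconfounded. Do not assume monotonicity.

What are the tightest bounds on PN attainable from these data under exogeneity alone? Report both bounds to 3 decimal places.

Let p₁ = 0.733, p₀ = 0.336.
Under exogeneity alone the bounds on PN are max{0,(p₁−p₀)/p₁} ≤ PN ≤ min{1,(1−p₀)/p₁}.
  lower = (p₁ − p₀)/p₁ = 0.397 / 0.733 ≈ 0.5416
  upper = min{1, (1 − p₀)/p₁} = 0.664 / 0.733 ≈ 0.9059

0.542 ≤ PN ≤ 0.906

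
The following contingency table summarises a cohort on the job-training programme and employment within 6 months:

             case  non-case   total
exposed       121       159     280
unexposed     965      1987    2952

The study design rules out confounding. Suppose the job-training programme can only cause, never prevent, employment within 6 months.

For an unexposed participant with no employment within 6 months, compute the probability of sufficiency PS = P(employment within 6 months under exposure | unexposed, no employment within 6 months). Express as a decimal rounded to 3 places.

PS ≈ 0.156

p₁ = P(outcome | exposed) = 121/280 = 0.43214
p₀ = P(outcome | unexposed) = 965/2952 = 0.3269
Under exogeneity and monotonicity, PS = (p₁ − p₀)/(1 − p₀).
PS = (0.43214 − 0.3269) / 0.6731 ≈ 0.1564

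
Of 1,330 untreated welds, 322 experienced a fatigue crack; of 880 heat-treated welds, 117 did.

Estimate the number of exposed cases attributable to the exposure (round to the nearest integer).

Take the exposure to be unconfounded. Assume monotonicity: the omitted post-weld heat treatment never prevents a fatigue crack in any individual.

about 145 cases

p₁ = P(outcome | exposed) = 322/1330 = 0.24211
p₀ = P(outcome | unexposed) = 117/880 = 0.13295
PN = (p₁ − p₀)/p₁ = (0.24211 − 0.13295) / 0.24211 ≈ 0.45084.
Attributable cases ≈ PN × (exposed cases) = 0.45084 × 322 ≈ 145.17.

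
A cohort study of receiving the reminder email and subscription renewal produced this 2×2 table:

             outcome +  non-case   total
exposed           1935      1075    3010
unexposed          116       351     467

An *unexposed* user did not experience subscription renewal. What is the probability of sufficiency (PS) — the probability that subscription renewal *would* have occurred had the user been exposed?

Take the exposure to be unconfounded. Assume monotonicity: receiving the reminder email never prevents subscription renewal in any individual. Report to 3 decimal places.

PS ≈ 0.525

p₁ = P(outcome | exposed) = 1935/3010 = 0.64286
p₀ = P(outcome | unexposed) = 116/467 = 0.24839
Under exogeneity and monotonicity, PS = (p₁ − p₀)/(1 − p₀).
PS = (0.64286 − 0.24839) / 0.75161 ≈ 0.5248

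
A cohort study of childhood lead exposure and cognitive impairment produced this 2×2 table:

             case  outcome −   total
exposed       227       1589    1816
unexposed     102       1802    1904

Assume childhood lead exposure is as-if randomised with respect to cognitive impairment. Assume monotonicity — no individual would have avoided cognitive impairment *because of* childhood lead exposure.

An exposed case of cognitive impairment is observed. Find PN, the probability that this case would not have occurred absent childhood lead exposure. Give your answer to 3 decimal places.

p₁ = P(outcome | exposed) = 227/1816 = 0.125
p₀ = P(outcome | unexposed) = 102/1904 = 0.053571
Under exogeneity and monotonicity, PN = (p₁ − p₀)/p₁.
PN = (0.125 − 0.053571) / 0.125 ≈ 0.5714

PN ≈ 0.571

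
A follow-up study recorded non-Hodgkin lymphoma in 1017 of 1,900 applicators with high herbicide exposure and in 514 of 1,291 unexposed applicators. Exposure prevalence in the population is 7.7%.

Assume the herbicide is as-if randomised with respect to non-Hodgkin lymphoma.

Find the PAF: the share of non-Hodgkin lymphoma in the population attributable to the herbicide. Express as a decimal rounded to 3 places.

PAF ≈ 0.026

p₁ = P(outcome | exposed) = 1017/1900 = 0.53526
p₀ = P(outcome | unexposed) = 514/1291 = 0.39814
Overall risk P(Y=1) = π·p₁ + (1−π)·p₀ = 0.077×0.53526 + 0.923×0.39814 = 0.4087.
Under exogeneity, PAF = [P(Y=1) − p₀] / P(Y=1).
PAF = (0.4087 − 0.39814) / 0.4087 ≈ 0.0258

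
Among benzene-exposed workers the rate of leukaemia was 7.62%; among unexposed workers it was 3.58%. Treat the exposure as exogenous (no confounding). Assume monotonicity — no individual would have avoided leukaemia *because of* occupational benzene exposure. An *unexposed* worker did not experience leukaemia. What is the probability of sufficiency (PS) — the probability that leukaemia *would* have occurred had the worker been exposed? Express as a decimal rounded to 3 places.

PS ≈ 0.042

p₁ = 0.0762, p₀ = 0.0358.
Under exogeneity and monotonicity, PS = (p₁ − p₀) / (1 − p₀).
PS = (0.0762 − 0.0358) / (1 − 0.0358) = 0.0404 / 0.9642 ≈ 0.0419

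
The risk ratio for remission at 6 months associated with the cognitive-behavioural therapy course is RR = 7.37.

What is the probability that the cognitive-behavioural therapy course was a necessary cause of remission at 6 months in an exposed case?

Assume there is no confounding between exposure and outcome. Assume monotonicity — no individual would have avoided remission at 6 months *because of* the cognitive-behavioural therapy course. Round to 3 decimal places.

Under exogeneity and monotonicity, PN = (RR − 1) / RR = 1 − 1/RR.
PN = (7.37 − 1) / 7.37 = 6.37 / 7.37 ≈ 0.8643

PN ≈ 0.864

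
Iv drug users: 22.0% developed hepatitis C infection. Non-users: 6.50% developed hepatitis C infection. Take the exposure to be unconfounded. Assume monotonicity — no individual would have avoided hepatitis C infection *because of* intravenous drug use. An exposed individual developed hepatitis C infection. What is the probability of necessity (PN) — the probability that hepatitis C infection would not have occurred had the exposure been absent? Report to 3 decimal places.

PN ≈ 0.705

p₁ = 0.22, p₀ = 0.065.
Under exogeneity and monotonicity, PN = (p₁ − p₀) / p₁.
PN = (0.22 − 0.065) / 0.22 = 0.155 / 0.22 ≈ 0.7045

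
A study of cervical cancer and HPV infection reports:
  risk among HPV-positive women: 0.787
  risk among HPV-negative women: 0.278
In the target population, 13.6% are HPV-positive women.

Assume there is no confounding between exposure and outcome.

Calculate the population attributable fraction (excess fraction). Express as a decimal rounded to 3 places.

PAF ≈ 0.199

Let p₁ = 0.787, p₀ = 0.278.
Overall risk P(Y=1) = π·p₁ + (1−π)·p₀ = 0.136×0.787 + 0.864×0.278 = 0.34722.
Under exogeneity, PAF = [P(Y=1) − p₀] / P(Y=1).
PAF = (0.34722 − 0.278) / 0.34722 ≈ 0.1994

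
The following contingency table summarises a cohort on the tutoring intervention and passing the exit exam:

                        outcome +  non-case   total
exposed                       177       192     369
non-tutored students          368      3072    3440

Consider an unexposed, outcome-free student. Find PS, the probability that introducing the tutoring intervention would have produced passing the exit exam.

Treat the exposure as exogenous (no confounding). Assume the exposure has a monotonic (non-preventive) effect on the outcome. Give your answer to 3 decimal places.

PS ≈ 0.417

p₁ = P(outcome | exposed) = 177/369 = 0.47967
p₀ = P(outcome | unexposed) = 368/3440 = 0.10698
Under exogeneity and monotonicity, PS = (p₁ − p₀) / (1 − p₀).
PS = (0.47967 − 0.10698) / (1 − 0.10698) = 0.3727 / 0.89302 ≈ 0.4173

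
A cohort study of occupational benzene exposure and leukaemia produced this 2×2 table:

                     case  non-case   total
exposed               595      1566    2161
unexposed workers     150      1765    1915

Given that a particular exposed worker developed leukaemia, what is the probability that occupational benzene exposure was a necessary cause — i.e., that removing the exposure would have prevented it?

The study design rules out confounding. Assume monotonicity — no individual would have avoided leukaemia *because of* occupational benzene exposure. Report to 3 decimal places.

PN ≈ 0.716

p₁ = P(outcome | exposed) = 595/2161 = 0.27534
p₀ = P(outcome | unexposed) = 150/1915 = 0.078329
Under exogeneity and monotonicity, PN = (p₁ − p₀)/p₁.
PN = (0.27534 − 0.078329) / 0.27534 ≈ 0.7155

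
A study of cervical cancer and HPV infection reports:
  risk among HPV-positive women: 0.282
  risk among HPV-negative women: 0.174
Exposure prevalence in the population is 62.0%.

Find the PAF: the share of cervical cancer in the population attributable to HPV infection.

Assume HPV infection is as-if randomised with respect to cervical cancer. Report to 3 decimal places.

PAF ≈ 0.278

Let p₁ = 0.282, p₀ = 0.174.
Overall risk P(Y=1) = π·p₁ + (1−π)·p₀ = 0.62×0.282 + 0.38×0.174 = 0.24096.
Under exogeneity, PAF = [P(Y=1) − p₀] / P(Y=1).
PAF = (0.24096 − 0.174) / 0.24096 ≈ 0.2779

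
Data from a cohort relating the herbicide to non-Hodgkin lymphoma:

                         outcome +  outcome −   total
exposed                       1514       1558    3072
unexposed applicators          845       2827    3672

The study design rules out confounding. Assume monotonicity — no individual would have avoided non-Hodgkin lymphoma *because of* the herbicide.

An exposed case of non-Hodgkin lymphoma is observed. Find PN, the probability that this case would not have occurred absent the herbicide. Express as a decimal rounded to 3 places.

PN ≈ 0.533

p₁ = P(outcome | exposed) = 1514/3072 = 0.49284
p₀ = P(outcome | unexposed) = 845/3672 = 0.23012
Under exogeneity and monotonicity, PN = (p₁ − p₀) / p₁.
PN = (0.49284 − 0.23012) / 0.49284 = 0.26272 / 0.49284 ≈ 0.5331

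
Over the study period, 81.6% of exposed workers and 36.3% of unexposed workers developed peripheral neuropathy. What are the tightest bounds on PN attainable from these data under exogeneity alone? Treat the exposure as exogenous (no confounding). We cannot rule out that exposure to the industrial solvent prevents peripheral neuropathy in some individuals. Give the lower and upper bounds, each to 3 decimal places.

0.555 ≤ PN ≤ 0.781

p₁ = 0.816, p₀ = 0.363.
Under exogeneity alone the bounds on PN are max{0,(p₁−p₀)/p₁} ≤ PN ≤ min{1,(1−p₀)/p₁}.
  lower = (p₁ − p₀)/p₁ = 0.453 / 0.816 ≈ 0.5551
  upper = min{1, (1 − p₀)/p₁} = 0.637 / 0.816 ≈ 0.7806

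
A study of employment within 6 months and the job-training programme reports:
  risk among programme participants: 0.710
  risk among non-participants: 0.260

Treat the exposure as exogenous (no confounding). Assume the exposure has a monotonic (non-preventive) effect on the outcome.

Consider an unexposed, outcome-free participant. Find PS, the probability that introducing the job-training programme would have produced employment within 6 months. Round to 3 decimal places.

PS ≈ 0.608

Let p₁ = 0.71, p₀ = 0.26.
Under exogeneity and monotonicity, PS = (p₁ − p₀) / (1 − p₀).
PS = (0.71 − 0.26) / (1 − 0.26) = 0.45 / 0.74 ≈ 0.6081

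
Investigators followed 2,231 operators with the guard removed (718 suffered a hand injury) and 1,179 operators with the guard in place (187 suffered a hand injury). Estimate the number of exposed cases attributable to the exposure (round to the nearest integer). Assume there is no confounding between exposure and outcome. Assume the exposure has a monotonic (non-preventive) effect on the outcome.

about 364 cases

p₁ = P(outcome | exposed) = 718/2231 = 0.32183
p₀ = P(outcome | unexposed) = 187/1179 = 0.15861
PN = (p₁ − p₀)/p₁ = (0.32183 − 0.15861) / 0.32183 ≈ 0.50716.
Attributable cases ≈ PN × (exposed cases) = 0.50716 × 718 ≈ 364.14.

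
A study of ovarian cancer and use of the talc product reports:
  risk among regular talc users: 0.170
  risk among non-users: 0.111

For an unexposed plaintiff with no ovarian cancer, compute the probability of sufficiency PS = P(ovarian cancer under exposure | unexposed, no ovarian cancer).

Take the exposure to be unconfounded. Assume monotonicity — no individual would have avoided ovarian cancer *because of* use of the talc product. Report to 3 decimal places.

Let p₁ = 0.17, p₀ = 0.111.
Under exogeneity and monotonicity, PS = (p₁ − p₀) / (1 − p₀).
PS = (0.17 − 0.111) / (1 − 0.111) = 0.059 / 0.889 ≈ 0.0664

PS ≈ 0.066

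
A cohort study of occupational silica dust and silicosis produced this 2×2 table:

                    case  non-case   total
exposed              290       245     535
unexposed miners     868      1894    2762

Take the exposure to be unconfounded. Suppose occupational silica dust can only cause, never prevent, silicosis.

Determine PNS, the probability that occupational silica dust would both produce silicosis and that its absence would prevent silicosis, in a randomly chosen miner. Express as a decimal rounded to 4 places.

PNS ≈ 0.2278

p₁ = P(outcome | exposed) = 290/535 = 0.54206
p₀ = P(outcome | unexposed) = 868/2762 = 0.31427
Under exogeneity and monotonicity, PNS = p₁ − p₀.
PNS = 0.54206 − 0.31427 = 0.22779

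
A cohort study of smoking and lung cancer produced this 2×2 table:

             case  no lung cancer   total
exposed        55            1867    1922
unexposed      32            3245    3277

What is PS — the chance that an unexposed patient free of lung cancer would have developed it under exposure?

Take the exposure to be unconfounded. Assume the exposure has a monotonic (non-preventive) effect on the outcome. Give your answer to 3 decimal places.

p₁ = P(outcome | exposed) = 55/1922 = 0.028616
p₀ = P(outcome | unexposed) = 32/3277 = 0.009765
Under exogeneity and monotonicity, PS = (p₁ − p₀)/(1 − p₀).
PS = (0.028616 − 0.009765) / 0.99023 ≈ 0.0190

PS ≈ 0.019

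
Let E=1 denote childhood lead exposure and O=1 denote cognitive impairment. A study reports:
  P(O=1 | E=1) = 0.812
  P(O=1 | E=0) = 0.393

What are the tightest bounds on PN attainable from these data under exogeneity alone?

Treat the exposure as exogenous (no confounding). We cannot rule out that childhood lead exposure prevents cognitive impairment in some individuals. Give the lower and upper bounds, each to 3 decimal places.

Let p₁ = 0.812, p₀ = 0.393.
Under exogeneity alone the bounds on PN are max{0,(p₁−p₀)/p₁} ≤ PN ≤ min{1,(1−p₀)/p₁}.
  lower = (p₁ − p₀)/p₁ = 0.419 / 0.812 ≈ 0.5160
  upper = min{1, (1 − p₀)/p₁} = 0.607 / 0.812 ≈ 0.7475

0.516 ≤ PN ≤ 0.748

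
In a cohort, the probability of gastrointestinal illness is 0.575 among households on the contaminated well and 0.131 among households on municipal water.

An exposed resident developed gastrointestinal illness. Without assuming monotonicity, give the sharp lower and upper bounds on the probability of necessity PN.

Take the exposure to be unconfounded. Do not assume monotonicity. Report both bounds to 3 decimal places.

0.772 ≤ PN ≤ 1.000

Let p₁ = 0.575, p₀ = 0.131.
Under exogeneity alone the bounds on PN are max{0,(p₁−p₀)/p₁} ≤ PN ≤ min{1,(1−p₀)/p₁}.
  lower = (p₁ − p₀)/p₁ = 0.444 / 0.575 ≈ 0.7722
  upper = min{1, (1 − p₀)/p₁} = 0.869 / 0.575 ≈ 1.5113 → capped at 1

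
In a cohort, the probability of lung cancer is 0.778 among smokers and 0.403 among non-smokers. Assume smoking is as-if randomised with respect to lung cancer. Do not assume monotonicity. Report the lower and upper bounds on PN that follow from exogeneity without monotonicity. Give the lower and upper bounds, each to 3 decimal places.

Let p₁ = 0.778, p₀ = 0.403.
Under exogeneity alone the bounds on PN are max{0,(p₁−p₀)/p₁} ≤ PN ≤ min{1,(1−p₀)/p₁}.
  lower = (p₁ − p₀)/p₁ = 0.375 / 0.778 ≈ 0.4820
  upper = min{1, (1 − p₀)/p₁} = 0.597 / 0.778 ≈ 0.7674

0.482 ≤ PN ≤ 0.767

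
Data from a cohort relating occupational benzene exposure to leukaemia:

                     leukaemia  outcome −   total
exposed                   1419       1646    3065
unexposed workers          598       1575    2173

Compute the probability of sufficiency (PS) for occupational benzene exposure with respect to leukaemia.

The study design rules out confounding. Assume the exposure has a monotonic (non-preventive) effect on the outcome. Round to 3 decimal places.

PS ≈ 0.259

p₁ = P(outcome | exposed) = 1419/3065 = 0.46297
p₀ = P(outcome | unexposed) = 598/2173 = 0.2752
Under exogeneity and monotonicity, PS = (p₁ − p₀) / (1 − p₀).
PS = (0.46297 − 0.2752) / (1 − 0.2752) = 0.18777 / 0.7248 ≈ 0.2591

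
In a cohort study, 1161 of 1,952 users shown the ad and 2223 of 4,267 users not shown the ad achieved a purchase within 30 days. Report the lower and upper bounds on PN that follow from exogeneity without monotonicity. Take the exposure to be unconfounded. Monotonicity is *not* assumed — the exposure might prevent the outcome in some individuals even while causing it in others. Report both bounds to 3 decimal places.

0.124 ≤ PN ≤ 0.805

p₁ = P(outcome | exposed) = 1161/1952 = 0.59477
p₀ = P(outcome | unexposed) = 2223/4267 = 0.52097
Under exogeneity alone the bounds on PN are max{0,(p₁−p₀)/p₁} ≤ PN ≤ min{1,(1−p₀)/p₁}.
  lower = (p₁ − p₀)/p₁ = 0.0738 / 0.59477 ≈ 0.1241
  upper = min{1, (1 − p₀)/p₁} = 0.47903 / 0.59477 ≈ 0.8054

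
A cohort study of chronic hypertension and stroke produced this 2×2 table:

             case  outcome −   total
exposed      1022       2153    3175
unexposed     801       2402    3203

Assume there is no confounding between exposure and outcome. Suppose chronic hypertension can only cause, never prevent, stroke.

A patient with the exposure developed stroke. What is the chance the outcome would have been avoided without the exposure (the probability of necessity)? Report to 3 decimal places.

PN ≈ 0.223

p₁ = P(outcome | exposed) = 1022/3175 = 0.32189
p₀ = P(outcome | unexposed) = 801/3203 = 0.25008
Under exogeneity and monotonicity, PN = (p₁ − p₀)/p₁.
PN = (0.32189 − 0.25008) / 0.32189 ≈ 0.2231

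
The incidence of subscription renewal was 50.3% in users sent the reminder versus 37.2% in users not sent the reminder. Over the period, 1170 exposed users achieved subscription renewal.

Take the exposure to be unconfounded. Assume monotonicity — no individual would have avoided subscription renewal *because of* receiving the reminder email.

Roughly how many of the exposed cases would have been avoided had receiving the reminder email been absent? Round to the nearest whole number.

about 305 cases

p₁ = 0.503, p₀ = 0.372.
PN = (p₁ − p₀)/p₁ = (0.503 − 0.372) / 0.503 ≈ 0.26044.
Attributable cases ≈ PN × (exposed cases) = 0.26044 × 1170 ≈ 304.71.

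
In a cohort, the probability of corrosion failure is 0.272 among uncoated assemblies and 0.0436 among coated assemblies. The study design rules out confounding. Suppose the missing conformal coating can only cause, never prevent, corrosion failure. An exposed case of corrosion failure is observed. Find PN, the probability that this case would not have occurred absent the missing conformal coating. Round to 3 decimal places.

Let p₁ = 0.272, p₀ = 0.0436.
Under exogeneity and monotonicity, PN = (p₁ − p₀) / p₁.
PN = (0.272 − 0.0436) / 0.272 = 0.2284 / 0.272 ≈ 0.8397

PN ≈ 0.840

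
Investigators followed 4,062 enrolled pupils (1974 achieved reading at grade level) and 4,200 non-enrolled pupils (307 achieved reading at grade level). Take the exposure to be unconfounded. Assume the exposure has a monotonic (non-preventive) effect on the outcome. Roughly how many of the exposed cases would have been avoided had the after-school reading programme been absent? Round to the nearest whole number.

about 1677 cases

p₁ = P(outcome | exposed) = 1974/4062 = 0.48597
p₀ = P(outcome | unexposed) = 307/4200 = 0.073095
PN = (p₁ − p₀)/p₁ = (0.48597 − 0.073095) / 0.48597 ≈ 0.84959.
Attributable cases ≈ PN × (exposed cases) = 0.84959 × 1974 ≈ 1677.09.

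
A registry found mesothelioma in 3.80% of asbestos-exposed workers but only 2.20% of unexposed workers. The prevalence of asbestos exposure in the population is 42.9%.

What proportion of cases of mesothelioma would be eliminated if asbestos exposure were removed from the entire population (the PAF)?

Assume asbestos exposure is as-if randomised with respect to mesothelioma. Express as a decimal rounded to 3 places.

p₁ = 0.038, p₀ = 0.022.
Overall risk P(Y=1) = π·p₁ + (1−π)·p₀ = 0.429×0.038 + 0.571×0.022 = 0.028864.
Under exogeneity, PAF = [P(Y=1) − p₀] / P(Y=1).
PAF = (0.028864 − 0.022) / 0.028864 ≈ 0.2378

PAF ≈ 0.238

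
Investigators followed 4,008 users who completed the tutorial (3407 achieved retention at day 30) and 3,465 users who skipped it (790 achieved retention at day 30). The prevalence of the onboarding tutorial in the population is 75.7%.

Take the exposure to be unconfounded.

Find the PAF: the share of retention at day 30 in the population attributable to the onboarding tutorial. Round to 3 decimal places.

p₁ = P(outcome | exposed) = 3407/4008 = 0.85005
p₀ = P(outcome | unexposed) = 790/3465 = 0.22799
Overall risk P(Y=1) = π·p₁ + (1−π)·p₀ = 0.757×0.85005 + 0.243×0.22799 = 0.69889.
Under exogeneity, PAF = [P(Y=1) − p₀] / P(Y=1).
PAF = (0.69889 − 0.22799) / 0.69889 ≈ 0.6738

PAF ≈ 0.674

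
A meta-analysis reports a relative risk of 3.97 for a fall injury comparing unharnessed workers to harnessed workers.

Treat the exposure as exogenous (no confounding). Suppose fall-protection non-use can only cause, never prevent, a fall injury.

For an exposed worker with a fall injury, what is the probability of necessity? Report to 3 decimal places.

Under exogeneity and monotonicity, PN = (RR − 1) / RR = 1 − 1/RR.
PN = (3.97 − 1) / 3.97 = 2.97 / 3.97 ≈ 0.7481

PN ≈ 0.748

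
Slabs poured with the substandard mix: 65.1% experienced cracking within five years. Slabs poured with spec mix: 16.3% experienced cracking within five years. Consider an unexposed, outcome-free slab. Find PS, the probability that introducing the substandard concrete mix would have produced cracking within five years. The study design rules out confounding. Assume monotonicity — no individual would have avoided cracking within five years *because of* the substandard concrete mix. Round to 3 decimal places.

PS ≈ 0.583

p₁ = 0.651, p₀ = 0.163.
Under exogeneity and monotonicity, PS = (p₁ − p₀) / (1 − p₀).
PS = (0.651 − 0.163) / (1 − 0.163) = 0.488 / 0.837 ≈ 0.5830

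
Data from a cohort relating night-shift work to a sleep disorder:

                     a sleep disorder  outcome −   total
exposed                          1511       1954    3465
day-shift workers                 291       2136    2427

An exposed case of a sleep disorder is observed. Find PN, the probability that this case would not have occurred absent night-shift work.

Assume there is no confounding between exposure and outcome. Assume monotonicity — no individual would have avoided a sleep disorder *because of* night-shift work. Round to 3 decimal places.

p₁ = P(outcome | exposed) = 1511/3465 = 0.43608
p₀ = P(outcome | unexposed) = 291/2427 = 0.1199
Under exogeneity and monotonicity, PN = (p₁ − p₀)/p₁.
PN = (0.43608 − 0.1199) / 0.43608 ≈ 0.7250

PN ≈ 0.725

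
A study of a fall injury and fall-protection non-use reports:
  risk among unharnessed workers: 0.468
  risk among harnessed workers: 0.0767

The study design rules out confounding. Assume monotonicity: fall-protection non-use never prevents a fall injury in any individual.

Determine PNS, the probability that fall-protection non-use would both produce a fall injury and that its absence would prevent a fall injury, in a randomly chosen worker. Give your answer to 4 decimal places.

PNS ≈ 0.3913

Let p₁ = 0.468, p₀ = 0.0767.
Under exogeneity and monotonicity, PNS = p₁ − p₀.
PNS = 0.468 − 0.0767 = 0.3913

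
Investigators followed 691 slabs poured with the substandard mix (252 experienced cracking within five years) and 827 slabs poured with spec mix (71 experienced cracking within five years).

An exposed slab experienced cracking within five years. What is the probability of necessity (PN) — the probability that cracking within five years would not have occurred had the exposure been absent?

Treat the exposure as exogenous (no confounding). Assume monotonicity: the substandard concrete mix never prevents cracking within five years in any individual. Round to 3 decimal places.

p₁ = P(outcome | exposed) = 252/691 = 0.36469
p₀ = P(outcome | unexposed) = 71/827 = 0.085852
Under exogeneity and monotonicity, PN = (p₁ − p₀) / p₁.
PN = (0.36469 − 0.085852) / 0.36469 = 0.27884 / 0.36469 ≈ 0.7646

PN ≈ 0.765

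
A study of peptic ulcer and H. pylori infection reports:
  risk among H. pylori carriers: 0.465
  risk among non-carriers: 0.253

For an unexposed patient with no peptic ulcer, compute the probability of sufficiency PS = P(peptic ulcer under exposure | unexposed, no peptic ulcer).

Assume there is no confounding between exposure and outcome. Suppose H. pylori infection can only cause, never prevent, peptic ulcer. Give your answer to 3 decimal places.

Let p₁ = 0.465, p₀ = 0.253.
Under exogeneity and monotonicity, PS = (p₁ − p₀) / (1 − p₀).
PS = (0.465 − 0.253) / (1 − 0.253) = 0.212 / 0.747 ≈ 0.2838

PS ≈ 0.284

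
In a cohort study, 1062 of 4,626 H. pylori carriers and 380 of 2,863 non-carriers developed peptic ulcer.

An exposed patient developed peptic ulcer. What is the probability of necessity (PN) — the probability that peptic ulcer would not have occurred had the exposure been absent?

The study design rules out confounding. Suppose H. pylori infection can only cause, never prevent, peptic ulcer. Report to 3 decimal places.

p₁ = P(outcome | exposed) = 1062/4626 = 0.22957
p₀ = P(outcome | unexposed) = 380/2863 = 0.13273
Under exogeneity and monotonicity, PN = (p₁ − p₀) / p₁.
PN = (0.22957 − 0.13273) / 0.22957 = 0.096844 / 0.22957 ≈ 0.4218

PN ≈ 0.422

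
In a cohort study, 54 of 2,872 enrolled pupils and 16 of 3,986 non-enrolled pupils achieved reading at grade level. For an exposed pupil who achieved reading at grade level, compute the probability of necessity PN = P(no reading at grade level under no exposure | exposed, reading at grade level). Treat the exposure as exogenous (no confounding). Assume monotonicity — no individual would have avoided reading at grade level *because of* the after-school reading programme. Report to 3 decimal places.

PN ≈ 0.787

p₁ = P(outcome | exposed) = 54/2872 = 0.018802
p₀ = P(outcome | unexposed) = 16/3986 = 0.004014
Under exogeneity and monotonicity, PN = (p₁ − p₀) / p₁.
PN = (0.018802 − 0.004014) / 0.018802 = 0.014788 / 0.018802 ≈ 0.7865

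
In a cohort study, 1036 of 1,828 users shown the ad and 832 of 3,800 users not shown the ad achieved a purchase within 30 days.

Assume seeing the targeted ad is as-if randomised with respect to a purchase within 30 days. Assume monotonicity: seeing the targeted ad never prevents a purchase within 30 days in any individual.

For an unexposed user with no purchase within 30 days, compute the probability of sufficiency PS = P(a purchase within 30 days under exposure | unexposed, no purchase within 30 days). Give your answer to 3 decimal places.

p₁ = P(outcome | exposed) = 1036/1828 = 0.56674
p₀ = P(outcome | unexposed) = 832/3800 = 0.21895
Under exogeneity and monotonicity, PS = (p₁ − p₀) / (1 − p₀).
PS = (0.56674 − 0.21895) / (1 − 0.21895) = 0.34779 / 0.78105 ≈ 0.4453

PS ≈ 0.445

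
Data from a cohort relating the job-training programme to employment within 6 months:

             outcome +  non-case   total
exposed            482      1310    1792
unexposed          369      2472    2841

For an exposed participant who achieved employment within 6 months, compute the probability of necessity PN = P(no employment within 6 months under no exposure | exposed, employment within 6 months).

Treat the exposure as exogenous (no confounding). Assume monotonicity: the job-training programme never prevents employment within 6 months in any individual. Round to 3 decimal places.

p₁ = P(outcome | exposed) = 482/1792 = 0.26897
p₀ = P(outcome | unexposed) = 369/2841 = 0.12988
Under exogeneity and monotonicity, PN = (p₁ − p₀)/p₁.
PN = (0.26897 − 0.12988) / 0.26897 ≈ 0.5171

PN ≈ 0.517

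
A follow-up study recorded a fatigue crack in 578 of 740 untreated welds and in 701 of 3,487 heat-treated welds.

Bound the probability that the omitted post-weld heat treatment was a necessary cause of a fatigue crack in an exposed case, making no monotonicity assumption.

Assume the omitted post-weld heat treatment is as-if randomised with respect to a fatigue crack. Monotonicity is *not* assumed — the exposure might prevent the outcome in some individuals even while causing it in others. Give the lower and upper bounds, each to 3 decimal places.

p₁ = P(outcome | exposed) = 578/740 = 0.78108
p₀ = P(outcome | unexposed) = 701/3487 = 0.20103
Under exogeneity alone the bounds on PN are max{0,(p₁−p₀)/p₁} ≤ PN ≤ min{1,(1−p₀)/p₁}.
  lower = (p₁ − p₀)/p₁ = 0.58005 / 0.78108 ≈ 0.7426
  upper = min{1, (1 − p₀)/p₁} = 0.79897 / 0.78108 ≈ 1.0229 → capped at 1

0.743 ≤ PN ≤ 1.000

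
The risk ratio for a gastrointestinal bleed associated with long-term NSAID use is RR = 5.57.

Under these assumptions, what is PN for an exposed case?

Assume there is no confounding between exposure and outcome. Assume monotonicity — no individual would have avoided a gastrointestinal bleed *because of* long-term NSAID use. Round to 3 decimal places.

PN ≈ 0.820

Under exogeneity and monotonicity, PN = (RR − 1) / RR = 1 − 1/RR.
PN = (5.57 − 1) / 5.57 = 4.57 / 5.57 ≈ 0.8205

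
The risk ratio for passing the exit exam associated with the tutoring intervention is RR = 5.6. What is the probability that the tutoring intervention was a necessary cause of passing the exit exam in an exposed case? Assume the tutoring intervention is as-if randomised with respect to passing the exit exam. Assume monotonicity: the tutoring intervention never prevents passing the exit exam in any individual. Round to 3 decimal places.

Under exogeneity and monotonicity, PN = (RR − 1) / RR = 1 − 1/RR.
PN = (5.6 − 1) / 5.6 = 4.6 / 5.6 ≈ 0.8214

PN ≈ 0.821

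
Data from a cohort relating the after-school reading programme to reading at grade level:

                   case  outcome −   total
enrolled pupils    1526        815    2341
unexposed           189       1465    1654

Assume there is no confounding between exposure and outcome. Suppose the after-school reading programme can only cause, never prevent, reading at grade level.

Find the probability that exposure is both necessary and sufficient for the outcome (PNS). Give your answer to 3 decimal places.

PNS ≈ 0.538

p₁ = P(outcome | exposed) = 1526/2341 = 0.65186
p₀ = P(outcome | unexposed) = 189/1654 = 0.11427
Under exogeneity and monotonicity, PNS = p₁ − p₀.
PNS = 0.65186 − 0.11427 = 0.53759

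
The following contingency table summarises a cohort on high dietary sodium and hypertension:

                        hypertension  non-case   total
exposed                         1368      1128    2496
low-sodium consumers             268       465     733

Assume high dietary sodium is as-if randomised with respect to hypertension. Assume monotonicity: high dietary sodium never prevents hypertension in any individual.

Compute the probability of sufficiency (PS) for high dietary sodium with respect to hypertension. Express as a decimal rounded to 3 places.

p₁ = P(outcome | exposed) = 1368/2496 = 0.54808
p₀ = P(outcome | unexposed) = 268/733 = 0.36562
Under exogeneity and monotonicity, PS = (p₁ − p₀) / (1 − p₀).
PS = (0.54808 − 0.36562) / (1 − 0.36562) = 0.18246 / 0.63438 ≈ 0.2876

PS ≈ 0.288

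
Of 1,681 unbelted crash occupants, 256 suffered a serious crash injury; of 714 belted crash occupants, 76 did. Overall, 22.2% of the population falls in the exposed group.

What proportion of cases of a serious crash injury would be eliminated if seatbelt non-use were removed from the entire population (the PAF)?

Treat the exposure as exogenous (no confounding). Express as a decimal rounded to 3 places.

p₁ = P(outcome | exposed) = 256/1681 = 0.15229
p₀ = P(outcome | unexposed) = 76/714 = 0.10644
Overall risk P(Y=1) = π·p₁ + (1−π)·p₀ = 0.222×0.15229 + 0.778×0.10644 = 0.11662.
Under exogeneity, PAF = [P(Y=1) − p₀] / P(Y=1).
PAF = (0.11662 − 0.10644) / 0.11662 ≈ 0.0873

PAF ≈ 0.087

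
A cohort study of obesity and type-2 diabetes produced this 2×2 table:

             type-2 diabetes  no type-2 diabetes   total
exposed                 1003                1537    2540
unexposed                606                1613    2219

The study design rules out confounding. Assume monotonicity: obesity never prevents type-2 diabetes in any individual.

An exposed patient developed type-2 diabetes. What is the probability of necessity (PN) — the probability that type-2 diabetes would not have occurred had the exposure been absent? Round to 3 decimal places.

PN ≈ 0.308

p₁ = P(outcome | exposed) = 1003/2540 = 0.39488
p₀ = P(outcome | unexposed) = 606/2219 = 0.2731
Under exogeneity and monotonicity, PN = (p₁ − p₀) / p₁.
PN = (0.39488 − 0.2731) / 0.39488 = 0.12179 / 0.39488 ≈ 0.3084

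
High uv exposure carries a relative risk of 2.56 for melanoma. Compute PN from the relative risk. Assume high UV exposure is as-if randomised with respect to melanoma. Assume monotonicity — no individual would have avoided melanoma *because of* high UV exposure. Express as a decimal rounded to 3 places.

PN ≈ 0.609

Under exogeneity and monotonicity, PN = (RR − 1) / RR = 1 − 1/RR.
PN = (2.56 − 1) / 2.56 = 1.56 / 2.56 ≈ 0.6094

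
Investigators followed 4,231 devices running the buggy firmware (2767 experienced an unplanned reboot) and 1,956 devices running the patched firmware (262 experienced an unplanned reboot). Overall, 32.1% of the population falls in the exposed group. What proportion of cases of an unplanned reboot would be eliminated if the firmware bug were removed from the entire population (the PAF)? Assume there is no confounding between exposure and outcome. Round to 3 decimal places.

PAF ≈ 0.555

p₁ = P(outcome | exposed) = 2767/4231 = 0.65398
p₀ = P(outcome | unexposed) = 262/1956 = 0.13395
Overall risk P(Y=1) = π·p₁ + (1−π)·p₀ = 0.321×0.65398 + 0.679×0.13395 = 0.30088.
Under exogeneity, PAF = [P(Y=1) − p₀] / P(Y=1).
PAF = (0.30088 − 0.13395) / 0.30088 ≈ 0.5548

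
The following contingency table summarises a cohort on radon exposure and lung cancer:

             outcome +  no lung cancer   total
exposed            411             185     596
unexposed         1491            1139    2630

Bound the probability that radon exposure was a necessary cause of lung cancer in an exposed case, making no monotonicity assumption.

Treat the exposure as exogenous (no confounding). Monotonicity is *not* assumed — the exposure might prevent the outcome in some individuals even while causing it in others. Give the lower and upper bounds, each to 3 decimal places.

0.178 ≤ PN ≤ 0.628

p₁ = P(outcome | exposed) = 411/596 = 0.6896
p₀ = P(outcome | unexposed) = 1491/2630 = 0.56692
Under exogeneity alone the bounds on PN are max{0,(p₁−p₀)/p₁} ≤ PN ≤ min{1,(1−p₀)/p₁}.
  lower = (p₁ − p₀)/p₁ = 0.12268 / 0.6896 ≈ 0.1779
  upper = min{1, (1 − p₀)/p₁} = 0.43308 / 0.6896 ≈ 0.6280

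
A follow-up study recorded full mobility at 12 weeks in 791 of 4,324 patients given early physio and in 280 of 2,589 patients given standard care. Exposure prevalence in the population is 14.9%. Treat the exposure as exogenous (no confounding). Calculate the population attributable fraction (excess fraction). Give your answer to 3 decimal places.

p₁ = P(outcome | exposed) = 791/4324 = 0.18293
p₀ = P(outcome | unexposed) = 280/2589 = 0.10815
Overall risk P(Y=1) = π·p₁ + (1−π)·p₀ = 0.149×0.18293 + 0.851×0.10815 = 0.11929.
Under exogeneity, PAF = [P(Y=1) − p₀] / P(Y=1).
PAF = (0.11929 − 0.10815) / 0.11929 ≈ 0.0934

PAF ≈ 0.093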